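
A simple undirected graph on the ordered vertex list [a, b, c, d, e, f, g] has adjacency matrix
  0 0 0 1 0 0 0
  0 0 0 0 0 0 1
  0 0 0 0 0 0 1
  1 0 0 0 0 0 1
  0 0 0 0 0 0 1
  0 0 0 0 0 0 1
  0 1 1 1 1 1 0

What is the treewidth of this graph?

1

A width-1 tree decomposition is:
Bags: B1 = {d, g}  B2 = {f, g}  B3 = {a, d}  B4 = {c, g}  B5 = {b, g}  B6 = {e, g}
Tree: B1–B2, B1–B3, B1–B4, B4–B5, B4–B6
Each bag holds 2 vertices, so the decomposition has width 1, which upper-bounds the treewidth. Any graph with an edge has treewidth ≥ 1, and G has the edge g–d. Combining the bounds, tw(G) = 1.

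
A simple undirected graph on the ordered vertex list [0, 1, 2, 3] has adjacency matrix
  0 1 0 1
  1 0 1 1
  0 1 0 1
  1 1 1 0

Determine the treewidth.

A width-2 tree decomposition is:
Bags: B1 = {1, 2, 3}  B2 = {0, 1, 3}
Tree: B1–B2
Every bag has size at most 3, so the width is 3 − 1 = 2 and tw(G) ≤ 2. For the lower bound, the 3 vertices {0, 1, 3} are pairwise adjacent, and any tree decomposition puts a clique entirely inside one bag — forcing width ≥ 2. Combining the bounds, tw(G) = 2.

2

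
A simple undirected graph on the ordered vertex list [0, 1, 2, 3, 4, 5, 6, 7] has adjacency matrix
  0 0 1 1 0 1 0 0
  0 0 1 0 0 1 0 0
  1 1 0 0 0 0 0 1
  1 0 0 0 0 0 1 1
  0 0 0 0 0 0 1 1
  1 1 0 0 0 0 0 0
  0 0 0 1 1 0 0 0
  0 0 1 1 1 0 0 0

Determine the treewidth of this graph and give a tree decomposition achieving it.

Every bag has size at most 3, so the width is 3 − 1 = 2 and tw(G) ≤ 2. For the lower bound, G contains the cycle 6–4–7–3–6, so G is not a forest; only forests have treewidth ≤ 1, hence tw(G) ≥ 2. Hence tw(G) = 2 exactly.

Treewidth 2.
One optimal decomposition is:
Bags: B1 = {3, 4, 6}  B2 = {3, 4, 7}  B3 = {0, 3, 7}  B4 = {0, 2, 7}  B5 = {0, 2, 5}  B6 = {1, 2, 5}
Tree: B1–B2, B2–B3, B3–B4, B4–B5, B5–B6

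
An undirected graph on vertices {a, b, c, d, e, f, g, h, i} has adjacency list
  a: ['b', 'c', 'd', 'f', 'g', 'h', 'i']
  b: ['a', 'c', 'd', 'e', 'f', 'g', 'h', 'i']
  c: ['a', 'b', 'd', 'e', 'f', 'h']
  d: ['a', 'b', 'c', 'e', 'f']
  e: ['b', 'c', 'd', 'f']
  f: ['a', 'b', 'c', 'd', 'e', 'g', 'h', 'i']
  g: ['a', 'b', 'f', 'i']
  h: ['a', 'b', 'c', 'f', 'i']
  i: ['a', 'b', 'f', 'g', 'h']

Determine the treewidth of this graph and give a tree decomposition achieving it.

Treewidth 4.
Bags: B1 = {a, b, c, d, f}  B2 = {a, b, c, f, h}  B3 = {b, c, d, e, f}  B4 = {a, b, f, h, i}  B5 = {a, b, f, g, i}
Tree: B1–B2, B1–B3, B2–B4, B4–B5

Each bag holds 5 vertices, so the decomposition has width 4, which upper-bounds the treewidth. For the lower bound, the 5 vertices {b, c, d, e, f} are pairwise adjacent, and any tree decomposition puts a clique entirely inside one bag — forcing width ≥ 4. Combining the bounds, tw(G) = 4.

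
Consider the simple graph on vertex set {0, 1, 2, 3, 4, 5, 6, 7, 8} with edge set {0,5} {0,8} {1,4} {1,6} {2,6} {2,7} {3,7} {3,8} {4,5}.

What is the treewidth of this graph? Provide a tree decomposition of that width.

Treewidth 2.
One optimal decomposition is:
Bags: B1 = {0, 4, 5}  B2 = {0, 1, 4}  B3 = {0, 1, 6}  B4 = {0, 2, 6}  B5 = {0, 2, 7}  B6 = {0, 3, 7}  B7 = {0, 3, 8}
Tree: B1–B2, B2–B3, B3–B4, B4–B5, B5–B6, B6–B7

The largest bag has 3 vertices, giving width 2; this decomposition certifies tw(G) ≤ 2. The edges 0–5–4–1–6–2–7–3–8–0 form a cycle, so G is not a tree and its treewidth is at least 2. Combining the bounds, tw(G) = 2.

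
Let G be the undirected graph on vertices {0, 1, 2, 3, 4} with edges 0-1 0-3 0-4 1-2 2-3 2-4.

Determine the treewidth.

2

A width-2 tree decomposition is:
Bags: B1 = {0, 1, 2}  B2 = {0, 2, 3}  B3 = {0, 2, 4}
Tree: B1–B2, B2–B3
Each bag holds 3 vertices, so the decomposition has width 2, which upper-bounds the treewidth. Since 1–0–3–2–1 is a cycle in G, G is not acyclic. Forests are exactly the graphs of treewidth ≤ 1, so tw(G) ≥ 2. Hence tw(G) = 2 exactly.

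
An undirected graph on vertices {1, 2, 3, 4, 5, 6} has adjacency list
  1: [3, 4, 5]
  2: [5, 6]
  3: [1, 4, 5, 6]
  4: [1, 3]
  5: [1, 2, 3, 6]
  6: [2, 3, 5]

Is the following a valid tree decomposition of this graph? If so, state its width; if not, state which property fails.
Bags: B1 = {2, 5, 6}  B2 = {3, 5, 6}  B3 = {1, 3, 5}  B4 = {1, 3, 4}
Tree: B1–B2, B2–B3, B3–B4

Yes; width 2.

Vertex coverage: the bags together contain {1, 2, 3, 4, 5, 6}, the full vertex set. Edge coverage: each edge of G has both endpoints in at least one bag. Running intersection: for every vertex, the bags containing it form a connected subtree. All three properties hold, so this is a valid tree decomposition of width max|bag| − 1 = 2, and hence tw(G) ≤ 2.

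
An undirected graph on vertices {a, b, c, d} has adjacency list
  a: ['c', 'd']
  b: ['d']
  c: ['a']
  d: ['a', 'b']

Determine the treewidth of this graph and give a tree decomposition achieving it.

Every bag has size at most 2, so the width is 2 − 1 = 1 and tw(G) ≤ 1. G has an edge, so its treewidth is at least 1. Combining the bounds, tw(G) = 1.

Treewidth 1.
One optimal decomposition is:
Bags: B1 = {a, d}  B2 = {b, d}  B3 = {a, c}
Tree: B1–B2, B1–B3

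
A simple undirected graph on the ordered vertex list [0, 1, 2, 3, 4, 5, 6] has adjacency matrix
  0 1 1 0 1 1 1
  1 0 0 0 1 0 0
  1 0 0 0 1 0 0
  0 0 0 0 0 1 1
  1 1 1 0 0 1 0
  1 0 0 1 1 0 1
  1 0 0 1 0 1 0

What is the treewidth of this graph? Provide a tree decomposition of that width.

Every bag has size at most 3, so the width is 3 − 1 = 2 and tw(G) ≤ 2. For the lower bound, the 3 vertices {0, 1, 4} are pairwise adjacent, and any tree decomposition puts a clique entirely inside one bag — forcing width ≥ 2. The upper and lower bounds meet at 2, so that is the treewidth.

Treewidth 2.
One such decomposition:
Bags: B1 = {0, 2, 4}  B2 = {0, 4, 5}  B3 = {0, 5, 6}  B4 = {0, 1, 4}  B5 = {3, 5, 6}
Tree: B1–B2, B2–B3, B1–B4, B3–B5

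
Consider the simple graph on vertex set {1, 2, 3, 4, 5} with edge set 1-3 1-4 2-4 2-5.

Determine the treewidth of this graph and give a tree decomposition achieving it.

Each bag holds 2 vertices, so the decomposition has width 1, which upper-bounds the treewidth. Since G has at least one edge (e.g. 3–1), it is not an edgeless graph, so tw(G) ≥ 1. Combining the bounds, tw(G) = 1.

Treewidth 1.
Bags: B1 = {1, 3}  B2 = {1, 4}  B3 = {2, 4}  B4 = {2, 5}
Tree: B1–B2, B2–B3, B3–B4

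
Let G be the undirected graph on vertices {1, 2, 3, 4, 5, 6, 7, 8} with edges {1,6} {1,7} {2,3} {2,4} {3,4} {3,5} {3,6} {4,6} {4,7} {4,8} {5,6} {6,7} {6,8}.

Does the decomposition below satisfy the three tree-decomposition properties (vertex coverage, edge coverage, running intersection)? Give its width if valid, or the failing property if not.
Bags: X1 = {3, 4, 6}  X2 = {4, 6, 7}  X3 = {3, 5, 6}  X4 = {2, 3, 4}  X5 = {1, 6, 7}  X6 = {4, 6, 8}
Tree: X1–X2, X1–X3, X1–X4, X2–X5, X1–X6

Every vertex of G appears in some bag (union = {1, 2, 3, 4, 5, 6, 7, 8}); every edge is covered by a bag; and for each vertex v the set of bags containing v is connected in the bag tree. The decomposition is therefore valid. The largest bag has 3 vertices, so the width is 2.

Yes; width 2.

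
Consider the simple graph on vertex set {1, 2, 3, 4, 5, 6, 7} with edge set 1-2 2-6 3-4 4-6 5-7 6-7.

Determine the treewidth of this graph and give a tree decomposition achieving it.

Treewidth 1.
One such decomposition:
Bags: B1 = {2, 6}  B2 = {6, 7}  B3 = {4, 6}  B4 = {1, 2}  B5 = {3, 4}  B6 = {5, 7}
Tree: B1–B2, B1–B3, B1–B4, B3–B5, B2–B6

Every bag has size at most 2, so the width is 2 − 1 = 1 and tw(G) ≤ 1. Since G has at least one edge (e.g. 6–2), it is not an edgeless graph, so tw(G) ≥ 1. Hence tw(G) = 1 exactly.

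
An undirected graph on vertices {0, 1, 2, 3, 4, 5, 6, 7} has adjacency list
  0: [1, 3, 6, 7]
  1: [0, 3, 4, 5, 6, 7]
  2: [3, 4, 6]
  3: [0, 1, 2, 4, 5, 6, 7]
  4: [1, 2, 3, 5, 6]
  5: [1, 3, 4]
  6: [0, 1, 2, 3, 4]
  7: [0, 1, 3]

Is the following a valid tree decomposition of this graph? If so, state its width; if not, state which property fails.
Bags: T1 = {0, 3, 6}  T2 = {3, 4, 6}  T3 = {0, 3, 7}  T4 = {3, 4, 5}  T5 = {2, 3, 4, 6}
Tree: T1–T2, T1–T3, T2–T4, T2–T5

A tree decomposition must satisfy three properties: every vertex lies in some bag; for every edge, both endpoints lie together in some bag; and for every vertex, the bags containing it form a connected subtree. Here vertex 1 appears in no bag, so the decomposition is invalid.

No — vertex 1 appears in no bag.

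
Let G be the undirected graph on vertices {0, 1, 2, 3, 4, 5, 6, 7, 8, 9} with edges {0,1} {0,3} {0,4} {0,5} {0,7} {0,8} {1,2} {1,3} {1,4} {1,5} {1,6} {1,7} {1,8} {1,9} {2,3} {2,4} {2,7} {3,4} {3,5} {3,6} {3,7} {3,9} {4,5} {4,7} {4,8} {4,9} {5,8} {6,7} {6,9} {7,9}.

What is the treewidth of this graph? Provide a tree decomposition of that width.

Each bag holds 5 vertices, so the decomposition has width 4, which upper-bounds the treewidth. On the other hand G contains the 5-clique {0, 1, 4, 5, 8}. A clique must lie in a single bag of any decomposition, so no decomposition can have width below 4. Combining the bounds, tw(G) = 4.

Treewidth 4.
Bags: B1 = {1, 3, 6, 7, 9}  B2 = {1, 3, 4, 7, 9}  B3 = {1, 2, 3, 4, 7}  B4 = {0, 1, 3, 4, 7}  B5 = {0, 1, 3, 4, 5}  B6 = {0, 1, 4, 5, 8}
Tree: B1–B2, B2–B3, B2–B4, B4–B5, B5–B6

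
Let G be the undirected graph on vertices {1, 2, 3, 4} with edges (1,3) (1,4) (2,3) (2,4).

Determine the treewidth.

A width-2 tree decomposition is:
Bags: B1 = {1, 3, 4}  B2 = {2, 3, 4}
Tree: B1–B2
Every bag has size at most 3, so the width is 3 − 1 = 2 and tw(G) ≤ 2. For the lower bound, G contains the cycle 3–1–4–2–3, so G is not a forest; only forests have treewidth ≤ 1, hence tw(G) ≥ 2. Combining the bounds, tw(G) = 2.

2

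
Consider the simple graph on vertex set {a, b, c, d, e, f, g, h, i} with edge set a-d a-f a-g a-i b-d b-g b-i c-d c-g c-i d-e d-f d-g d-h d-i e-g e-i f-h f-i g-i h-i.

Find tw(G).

A width-3 tree decomposition is:
Bags: B1 = {a, d, f, i}  B2 = {a, d, g, i}  B3 = {d, e, g, i}  B4 = {b, d, g, i}  B5 = {d, f, h, i}  B6 = {c, d, g, i}
Tree: B1–B2, B2–B3, B3–B4, B1–B5, B3–B6
Every bag has size at most 4, so the width is 4 − 1 = 3 and tw(G) ≤ 3. On the other hand G contains the 4-clique {d, e, g, i}. A clique must lie in a single bag of any decomposition, so no decomposition can have width below 3. Therefore the treewidth is 3.

3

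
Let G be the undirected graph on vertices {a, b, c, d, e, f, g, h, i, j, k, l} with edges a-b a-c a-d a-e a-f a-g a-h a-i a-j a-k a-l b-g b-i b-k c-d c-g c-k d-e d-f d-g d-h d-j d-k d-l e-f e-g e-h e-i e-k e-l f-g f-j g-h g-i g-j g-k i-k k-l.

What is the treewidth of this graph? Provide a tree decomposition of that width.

Treewidth 4.
Bags: B1 = {a, d, e, g, k}  B2 = {a, d, e, f, g}  B3 = {a, c, d, g, k}  B4 = {a, d, f, g, j}  B5 = {a, d, e, g, h}  B6 = {a, e, g, i, k}  B7 = {a, d, e, k, l}  B8 = {a, b, g, i, k}
Tree: B1–B2, B1–B3, B2–B4, B1–B5, B1–B6, B1–B7, B6–B8

Every bag has size at most 5, so the width is 5 − 1 = 4 and tw(G) ≤ 4. On the other hand G contains the 5-clique {a, d, f, g, j}. A clique must lie in a single bag of any decomposition, so no decomposition can have width below 4. The upper and lower bounds meet at 4, so that is the treewidth.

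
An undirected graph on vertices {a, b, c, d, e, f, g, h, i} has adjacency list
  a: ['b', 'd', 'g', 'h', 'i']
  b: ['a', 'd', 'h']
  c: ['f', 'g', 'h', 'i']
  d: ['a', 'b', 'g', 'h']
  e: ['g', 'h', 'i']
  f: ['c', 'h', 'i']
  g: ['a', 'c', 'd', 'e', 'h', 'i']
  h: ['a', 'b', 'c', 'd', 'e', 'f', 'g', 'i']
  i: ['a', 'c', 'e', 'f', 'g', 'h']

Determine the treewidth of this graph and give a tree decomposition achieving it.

Every bag has size at most 4, so the width is 4 − 1 = 3 and tw(G) ≤ 3. For the lower bound, the 4 vertices {a, d, g, h} are pairwise adjacent, and any tree decomposition puts a clique entirely inside one bag — forcing width ≥ 3. Hence tw(G) = 3 exactly.

Treewidth 3.
One optimal decomposition is:
Bags: B1 = {c, f, h, i}  B2 = {c, g, h, i}  B3 = {a, g, h, i}  B4 = {a, d, g, h}  B5 = {e, g, h, i}  B6 = {a, b, d, h}
Tree: B1–B2, B2–B3, B3–B4, B2–B5, B4–B6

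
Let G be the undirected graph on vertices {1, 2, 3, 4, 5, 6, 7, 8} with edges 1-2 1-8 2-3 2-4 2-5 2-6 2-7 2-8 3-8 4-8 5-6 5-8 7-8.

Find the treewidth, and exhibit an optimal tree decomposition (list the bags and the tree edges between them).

The largest bag has 3 vertices, giving width 2; this decomposition certifies tw(G) ≤ 2. For the lower bound, the 3 vertices {1, 2, 8} are pairwise adjacent, and any tree decomposition puts a clique entirely inside one bag — forcing width ≥ 2. Therefore the treewidth is 2.

Treewidth 2.
Bags: B1 = {2, 5, 8}  B2 = {2, 3, 8}  B3 = {2, 7, 8}  B4 = {2, 4, 8}  B5 = {2, 5, 6}  B6 = {1, 2, 8}
Tree: B1–B2, B2–B3, B1–B4, B1–B5, B1–B6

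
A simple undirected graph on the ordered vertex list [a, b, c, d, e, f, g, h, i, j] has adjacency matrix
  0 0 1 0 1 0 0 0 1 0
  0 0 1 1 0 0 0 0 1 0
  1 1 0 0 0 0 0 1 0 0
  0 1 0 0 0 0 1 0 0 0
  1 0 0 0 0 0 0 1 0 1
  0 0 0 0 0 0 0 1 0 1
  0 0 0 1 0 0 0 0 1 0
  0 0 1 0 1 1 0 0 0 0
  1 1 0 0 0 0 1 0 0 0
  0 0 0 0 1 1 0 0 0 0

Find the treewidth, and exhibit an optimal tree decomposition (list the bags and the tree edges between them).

Each bag holds 3 vertices, so the decomposition has width 2, which upper-bounds the treewidth. For the lower bound, G contains the cycle j–f–h–e–j, so G is not a forest; only forests have treewidth ≤ 1, hence tw(G) ≥ 2. Therefore the treewidth is 2.

Treewidth 2.
One such decomposition:
Bags: B1 = {e, f, j}  B2 = {e, f, h}  B3 = {a, e, h}  B4 = {a, c, h}  B5 = {a, c, i}  B6 = {b, c, i}  B7 = {b, g, i}  B8 = {b, d, g}
Tree: B1–B2, B2–B3, B3–B4, B4–B5, B5–B6, B6–B7, B7–B8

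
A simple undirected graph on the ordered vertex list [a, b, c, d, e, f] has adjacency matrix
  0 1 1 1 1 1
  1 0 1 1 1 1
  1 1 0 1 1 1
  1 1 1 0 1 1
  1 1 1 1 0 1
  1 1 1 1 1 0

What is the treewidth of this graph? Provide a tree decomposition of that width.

Treewidth 5.
One such decomposition:
Bags: B1 = {a, b, c, d, e, f}
Tree: (single bag)

A single bag containing all 6 vertices is trivially a valid decomposition of width 5. On the other hand G contains the 6-clique {a, b, c, d, e, f}. A clique must lie in a single bag of any decomposition, so no decomposition can have width below 5. Hence tw(G) = 5 exactly.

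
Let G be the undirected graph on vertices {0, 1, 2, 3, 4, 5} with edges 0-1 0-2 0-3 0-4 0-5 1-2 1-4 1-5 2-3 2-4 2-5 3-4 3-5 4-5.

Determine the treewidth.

A width-4 tree decomposition is:
Bags: B1 = {0, 1, 2, 4, 5}  B2 = {0, 2, 3, 4, 5}
Tree: B1–B2
Every bag has size at most 5, so the width is 5 − 1 = 4 and tw(G) ≤ 4. On the other hand G contains the 5-clique {0, 1, 2, 4, 5}. A clique must lie in a single bag of any decomposition, so no decomposition can have width below 4. Therefore the treewidth is 4.

4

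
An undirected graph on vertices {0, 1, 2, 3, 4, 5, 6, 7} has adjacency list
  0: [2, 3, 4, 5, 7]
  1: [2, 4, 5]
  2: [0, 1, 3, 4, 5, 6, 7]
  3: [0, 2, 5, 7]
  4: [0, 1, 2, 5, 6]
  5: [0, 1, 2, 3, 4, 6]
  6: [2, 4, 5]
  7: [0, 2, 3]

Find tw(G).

A width-3 tree decomposition is:
Bags: B1 = {0, 2, 3, 7}  B2 = {0, 2, 3, 5}  B3 = {0, 2, 4, 5}  B4 = {2, 4, 5, 6}  B5 = {1, 2, 4, 5}
Tree: B1–B2, B2–B3, B3–B4, B3–B5
The largest bag has 4 vertices, giving width 3; this decomposition certifies tw(G) ≤ 3. On the other hand G contains the 4-clique {0, 2, 3, 5}. A clique must lie in a single bag of any decomposition, so no decomposition can have width below 3. Therefore the treewidth is 3.

3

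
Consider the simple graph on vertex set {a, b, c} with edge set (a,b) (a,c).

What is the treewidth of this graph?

1

A width-1 tree decomposition is:
Bags: B1 = {a, b}  B2 = {a, c}
Tree: B1–B2
The largest bag has 2 vertices, giving width 1; this decomposition certifies tw(G) ≤ 1. G has an edge, so its treewidth is at least 1. The upper and lower bounds meet at 1, so that is the treewidth.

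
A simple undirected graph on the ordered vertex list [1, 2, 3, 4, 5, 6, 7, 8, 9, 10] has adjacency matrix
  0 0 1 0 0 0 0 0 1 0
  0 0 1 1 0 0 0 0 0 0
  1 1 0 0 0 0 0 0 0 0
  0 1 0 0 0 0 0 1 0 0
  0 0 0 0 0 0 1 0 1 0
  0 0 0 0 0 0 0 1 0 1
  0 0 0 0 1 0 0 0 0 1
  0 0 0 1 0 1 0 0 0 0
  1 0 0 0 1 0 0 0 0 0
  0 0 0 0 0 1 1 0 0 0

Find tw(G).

A width-2 tree decomposition is:
Bags: B1 = {6, 7, 10}  B2 = {5, 6, 7}  B3 = {5, 6, 9}  B4 = {1, 6, 9}  B5 = {1, 3, 6}  B6 = {2, 3, 6}  B7 = {2, 4, 6}  B8 = {4, 6, 8}
Tree: B1–B2, B2–B3, B3–B4, B4–B5, B5–B6, B6–B7, B7–B8
Each bag holds 3 vertices, so the decomposition has width 2, which upper-bounds the treewidth. For the lower bound, G contains the cycle 6–10–7–5–9–1–3–2–4–8–6, so G is not a forest; only forests have treewidth ≤ 1, hence tw(G) ≥ 2. Combining the bounds, tw(G) = 2.

2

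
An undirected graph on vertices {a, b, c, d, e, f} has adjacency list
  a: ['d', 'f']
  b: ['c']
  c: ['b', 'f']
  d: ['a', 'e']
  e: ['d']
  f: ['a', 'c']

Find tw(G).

A width-1 tree decomposition is:
Bags: B1 = {d, e}  B2 = {a, d}  B3 = {a, f}  B4 = {c, f}  B5 = {b, c}
Tree: B1–B2, B2–B3, B3–B4, B4–B5
Every bag has size at most 2, so the width is 2 − 1 = 1 and tw(G) ≤ 1. Any graph with an edge has treewidth ≥ 1, and G has the edge e–d. Hence tw(G) = 1 exactly.

1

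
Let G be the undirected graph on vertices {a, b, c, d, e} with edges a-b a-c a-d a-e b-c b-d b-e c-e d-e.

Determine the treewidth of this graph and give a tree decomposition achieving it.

The largest bag has 4 vertices, giving width 3; this decomposition certifies tw(G) ≤ 3. Conversely, {a, b, d, e} is a clique of size 4, and the vertices of any clique must share a bag in every tree decomposition; so some bag has ≥ 4 vertices and tw(G) ≥ 3. Hence tw(G) = 3 exactly.

Treewidth 3.
One such decomposition:
Bags: B1 = {a, b, c, e}  B2 = {a, b, d, e}
Tree: B1–B2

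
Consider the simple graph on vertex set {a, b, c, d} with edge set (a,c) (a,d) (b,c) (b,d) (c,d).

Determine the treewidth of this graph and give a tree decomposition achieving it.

Each bag holds 3 vertices, so the decomposition has width 2, which upper-bounds the treewidth. On the other hand G contains the 3-clique {a, c, d}. A clique must lie in a single bag of any decomposition, so no decomposition can have width below 2. Combining the bounds, tw(G) = 2.

Treewidth 2.
One optimal decomposition is:
Bags: B1 = {a, c, d}  B2 = {b, c, d}
Tree: B1–B2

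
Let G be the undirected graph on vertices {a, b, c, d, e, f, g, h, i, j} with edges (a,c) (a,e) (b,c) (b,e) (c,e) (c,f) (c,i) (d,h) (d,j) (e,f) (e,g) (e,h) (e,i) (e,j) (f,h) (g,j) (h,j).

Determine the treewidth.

A width-2 tree decomposition is:
Bags: B1 = {c, e, f}  B2 = {e, f, h}  B3 = {b, c, e}  B4 = {e, h, j}  B5 = {d, h, j}  B6 = {e, g, j}  B7 = {a, c, e}  B8 = {c, e, i}
Tree: B1–B2, B1–B3, B2–B4, B4–B5, B4–B6, B1–B7, B3–B8
Each bag holds 3 vertices, so the decomposition has width 2, which upper-bounds the treewidth. On the other hand G contains the 3-clique {d, h, j}. A clique must lie in a single bag of any decomposition, so no decomposition can have width below 2. Hence tw(G) = 2 exactly.

2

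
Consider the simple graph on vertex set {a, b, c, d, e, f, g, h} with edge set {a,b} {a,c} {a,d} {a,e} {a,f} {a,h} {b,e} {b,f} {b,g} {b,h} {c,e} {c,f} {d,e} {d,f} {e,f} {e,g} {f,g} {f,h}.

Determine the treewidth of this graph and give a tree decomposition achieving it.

Each bag holds 4 vertices, so the decomposition has width 3, which upper-bounds the treewidth. Conversely, {b, e, f, g} is a clique of size 4, and the vertices of any clique must share a bag in every tree decomposition; so some bag has ≥ 4 vertices and tw(G) ≥ 3. Combining the bounds, tw(G) = 3.

Treewidth 3.
One optimal decomposition is:
Bags: B1 = {a, d, e, f}  B2 = {a, b, e, f}  B3 = {b, e, f, g}  B4 = {a, b, f, h}  B5 = {a, c, e, f}
Tree: B1–B2, B2–B3, B2–B4, B1–B5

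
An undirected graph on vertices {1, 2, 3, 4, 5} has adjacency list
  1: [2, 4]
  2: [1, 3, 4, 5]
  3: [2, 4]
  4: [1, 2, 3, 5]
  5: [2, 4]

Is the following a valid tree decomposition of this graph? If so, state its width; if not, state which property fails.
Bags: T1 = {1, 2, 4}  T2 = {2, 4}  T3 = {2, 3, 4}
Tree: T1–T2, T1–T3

No — vertex 5 appears in no bag.

A tree decomposition must satisfy three properties: every vertex lies in some bag; for every edge, both endpoints lie together in some bag; and for every vertex, the bags containing it form a connected subtree. Here vertex 5 appears in no bag, so the decomposition is invalid.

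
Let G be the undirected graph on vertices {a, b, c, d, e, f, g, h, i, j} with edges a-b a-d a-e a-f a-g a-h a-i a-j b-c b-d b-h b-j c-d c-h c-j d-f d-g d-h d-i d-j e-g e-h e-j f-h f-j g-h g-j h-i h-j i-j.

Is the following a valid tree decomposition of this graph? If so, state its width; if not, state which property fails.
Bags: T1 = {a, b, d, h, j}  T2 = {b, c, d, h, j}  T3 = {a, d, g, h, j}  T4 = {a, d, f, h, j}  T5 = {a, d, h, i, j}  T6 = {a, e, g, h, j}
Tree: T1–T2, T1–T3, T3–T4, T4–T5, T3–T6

Yes; width 4.

Vertex coverage: the bags together contain {a, b, c, d, e, f, g, h, i, j}, the full vertex set. Edge coverage: each edge of G has both endpoints in at least one bag. Running intersection: for every vertex, the bags containing it form a connected subtree. All three properties hold, so this is a valid tree decomposition of width max|bag| − 1 = 4, and hence tw(G) ≤ 4.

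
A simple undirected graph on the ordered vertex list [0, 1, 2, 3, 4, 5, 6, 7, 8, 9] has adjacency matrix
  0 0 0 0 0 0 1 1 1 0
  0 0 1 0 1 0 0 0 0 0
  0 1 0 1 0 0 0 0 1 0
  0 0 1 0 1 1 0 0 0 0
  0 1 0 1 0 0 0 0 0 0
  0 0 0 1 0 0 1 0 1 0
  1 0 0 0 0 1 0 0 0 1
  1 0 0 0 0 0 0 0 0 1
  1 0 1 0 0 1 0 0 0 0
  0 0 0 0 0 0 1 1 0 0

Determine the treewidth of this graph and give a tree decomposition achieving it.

The largest bag has 3 vertices, giving width 2; this decomposition certifies tw(G) ≤ 2. The edges 7–9–6–0–7 form a cycle, so G is not a tree and its treewidth is at least 2. Hence tw(G) = 2 exactly.

Treewidth 2.
One optimal decomposition is:
Bags: B1 = {0, 7, 9}  B2 = {0, 6, 9}  B3 = {0, 6, 8}  B4 = {5, 6, 8}  B5 = {2, 5, 8}  B6 = {2, 3, 5}  B7 = {1, 2, 3}  B8 = {1, 3, 4}
Tree: B1–B2, B2–B3, B3–B4, B4–B5, B5–B6, B6–B7, B7–B8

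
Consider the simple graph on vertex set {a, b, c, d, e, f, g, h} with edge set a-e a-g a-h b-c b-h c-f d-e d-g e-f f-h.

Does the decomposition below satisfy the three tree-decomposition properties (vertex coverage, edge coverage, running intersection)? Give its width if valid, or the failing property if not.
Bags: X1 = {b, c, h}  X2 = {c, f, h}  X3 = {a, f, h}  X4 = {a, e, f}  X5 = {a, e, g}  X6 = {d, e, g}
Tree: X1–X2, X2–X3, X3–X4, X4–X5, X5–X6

Yes; width 2.

Checking the three conditions: (i) the bags cover all of {a, b, c, d, e, f, g, h}; (ii) for each edge, some bag contains both endpoints; (iii) the bags containing any fixed vertex form a subtree. All hold, so the decomposition is valid with width 3 − 1 = 2.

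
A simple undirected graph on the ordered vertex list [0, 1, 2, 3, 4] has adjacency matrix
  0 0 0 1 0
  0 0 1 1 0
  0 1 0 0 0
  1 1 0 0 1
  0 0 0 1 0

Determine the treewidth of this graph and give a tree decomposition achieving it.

The largest bag has 2 vertices, giving width 1; this decomposition certifies tw(G) ≤ 1. G has an edge, so its treewidth is at least 1. Therefore the treewidth is 1.

Treewidth 1.
Bags: B1 = {1, 3}  B2 = {3, 4}  B3 = {1, 2}  B4 = {0, 3}
Tree: B1–B2, B1–B3, B2–B4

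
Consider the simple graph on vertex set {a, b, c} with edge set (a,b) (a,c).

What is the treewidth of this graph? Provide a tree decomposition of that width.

Each bag holds 2 vertices, so the decomposition has width 1, which upper-bounds the treewidth. G has an edge, so its treewidth is at least 1. Hence tw(G) = 1 exactly.

Treewidth 1.
One optimal decomposition is:
Bags: B1 = {a, c}  B2 = {a, b}
Tree: B1–B2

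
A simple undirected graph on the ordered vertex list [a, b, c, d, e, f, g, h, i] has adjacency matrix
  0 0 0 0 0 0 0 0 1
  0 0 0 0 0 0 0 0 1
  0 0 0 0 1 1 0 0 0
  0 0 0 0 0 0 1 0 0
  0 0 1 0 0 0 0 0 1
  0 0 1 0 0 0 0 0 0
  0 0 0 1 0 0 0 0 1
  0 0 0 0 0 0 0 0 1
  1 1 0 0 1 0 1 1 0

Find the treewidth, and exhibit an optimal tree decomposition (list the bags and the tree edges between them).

Treewidth 1.
Bags: B1 = {b, i}  B2 = {g, i}  B3 = {e, i}  B4 = {h, i}  B5 = {c, e}  B6 = {a, i}  B7 = {c, f}  B8 = {d, g}
Tree: B1–B2, B2–B3, B1–B4, B3–B5, B1–B6, B5–B7, B2–B8

Each bag holds 2 vertices, so the decomposition has width 1, which upper-bounds the treewidth. Since G has at least one edge (e.g. b–i), it is not an edgeless graph, so tw(G) ≥ 1. Therefore the treewidth is 1.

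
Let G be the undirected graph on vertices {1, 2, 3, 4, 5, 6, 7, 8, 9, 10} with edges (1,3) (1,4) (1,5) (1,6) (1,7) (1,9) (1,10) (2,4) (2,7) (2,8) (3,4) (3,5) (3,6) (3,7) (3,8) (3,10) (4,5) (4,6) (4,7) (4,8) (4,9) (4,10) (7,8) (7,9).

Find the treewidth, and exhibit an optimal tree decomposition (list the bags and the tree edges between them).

The largest bag has 4 vertices, giving width 3; this decomposition certifies tw(G) ≤ 3. For the lower bound, the 4 vertices {2, 4, 7, 8} are pairwise adjacent, and any tree decomposition puts a clique entirely inside one bag — forcing width ≥ 3. Hence tw(G) = 3 exactly.

Treewidth 3.
Bags: B1 = {1, 3, 4, 6}  B2 = {1, 3, 4, 7}  B3 = {1, 3, 4, 10}  B4 = {3, 4, 7, 8}  B5 = {2, 4, 7, 8}  B6 = {1, 3, 4, 5}  B7 = {1, 4, 7, 9}
Tree: B1–B2, B1–B3, B2–B4, B4–B5, B2–B6, B2–B7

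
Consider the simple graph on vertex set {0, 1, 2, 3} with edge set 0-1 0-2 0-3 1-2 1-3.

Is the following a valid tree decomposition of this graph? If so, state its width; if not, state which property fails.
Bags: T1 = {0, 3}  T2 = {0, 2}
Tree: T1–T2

A tree decomposition must satisfy three properties: every vertex lies in some bag; for every edge, both endpoints lie together in some bag; and for every vertex, the bags containing it form a connected subtree. Here vertex 1 appears in no bag, so the decomposition is invalid.

No — vertex 1 appears in no bag.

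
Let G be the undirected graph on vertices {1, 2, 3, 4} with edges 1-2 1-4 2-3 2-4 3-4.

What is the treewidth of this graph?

2

A width-2 tree decomposition is:
Bags: B1 = {2, 3, 4}  B2 = {1, 2, 4}
Tree: B1–B2
Each bag holds 3 vertices, so the decomposition has width 2, which upper-bounds the treewidth. For the lower bound, the 3 vertices {1, 2, 4} are pairwise adjacent, and any tree decomposition puts a clique entirely inside one bag — forcing width ≥ 2. Combining the bounds, tw(G) = 2.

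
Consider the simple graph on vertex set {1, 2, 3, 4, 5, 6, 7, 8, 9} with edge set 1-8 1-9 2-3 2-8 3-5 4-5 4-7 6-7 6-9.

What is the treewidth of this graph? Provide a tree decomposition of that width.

Treewidth 2.
One optimal decomposition is:
Bags: B1 = {2, 3, 5}  B2 = {2, 4, 5}  B3 = {2, 4, 7}  B4 = {2, 6, 7}  B5 = {2, 6, 9}  B6 = {1, 2, 9}  B7 = {1, 2, 8}
Tree: B1–B2, B2–B3, B3–B4, B4–B5, B5–B6, B6–B7

Each bag holds 3 vertices, so the decomposition has width 2, which upper-bounds the treewidth. Since 2–3–5–4–7–6–9–1–8–2 is a cycle in G, G is not acyclic. Forests are exactly the graphs of treewidth ≤ 1, so tw(G) ≥ 2. The upper and lower bounds meet at 2, so that is the treewidth.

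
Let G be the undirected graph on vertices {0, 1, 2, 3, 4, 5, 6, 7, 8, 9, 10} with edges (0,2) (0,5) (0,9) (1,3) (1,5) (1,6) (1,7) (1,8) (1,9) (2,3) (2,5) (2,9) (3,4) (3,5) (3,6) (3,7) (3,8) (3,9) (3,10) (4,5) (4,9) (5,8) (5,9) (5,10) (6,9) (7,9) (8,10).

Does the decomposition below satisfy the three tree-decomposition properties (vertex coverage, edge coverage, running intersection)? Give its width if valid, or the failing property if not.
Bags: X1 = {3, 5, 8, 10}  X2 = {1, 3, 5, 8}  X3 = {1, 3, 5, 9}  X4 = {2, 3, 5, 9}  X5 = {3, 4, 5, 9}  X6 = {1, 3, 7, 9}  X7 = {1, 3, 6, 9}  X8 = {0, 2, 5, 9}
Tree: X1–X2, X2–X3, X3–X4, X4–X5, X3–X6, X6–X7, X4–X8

Checking the three conditions: (i) the bags cover all of {0, 1, 2, 3, 4, 5, 6, 7, 8, 9, 10}; (ii) for each edge, some bag contains both endpoints; (iii) the bags containing any fixed vertex form a subtree. All hold, so the decomposition is valid with width 4 − 1 = 3.

Yes; width 3.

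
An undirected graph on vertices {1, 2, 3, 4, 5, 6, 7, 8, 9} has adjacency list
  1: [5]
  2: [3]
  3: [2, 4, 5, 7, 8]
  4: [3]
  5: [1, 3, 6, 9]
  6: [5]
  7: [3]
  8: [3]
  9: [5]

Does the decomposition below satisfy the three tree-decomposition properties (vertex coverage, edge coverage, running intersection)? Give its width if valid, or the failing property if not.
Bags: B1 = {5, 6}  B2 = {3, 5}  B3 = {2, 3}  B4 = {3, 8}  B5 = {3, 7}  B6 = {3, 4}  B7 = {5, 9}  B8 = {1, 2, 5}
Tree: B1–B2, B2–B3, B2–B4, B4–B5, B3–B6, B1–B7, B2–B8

A tree decomposition must satisfy three properties: every vertex lies in some bag; for every edge, both endpoints lie together in some bag; and for every vertex, the bags containing it form a connected subtree. Here bags containing vertex 2 are not connected in the tree, so the decomposition is invalid.

No — bags containing vertex 2 are not connected in the tree.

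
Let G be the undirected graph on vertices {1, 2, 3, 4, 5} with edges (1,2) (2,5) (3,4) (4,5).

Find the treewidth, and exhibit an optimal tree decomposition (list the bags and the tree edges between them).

Treewidth 1.
One optimal decomposition is:
Bags: B1 = {3, 4}  B2 = {4, 5}  B3 = {2, 5}  B4 = {1, 2}
Tree: B1–B2, B2–B3, B3–B4

The largest bag has 2 vertices, giving width 1; this decomposition certifies tw(G) ≤ 1. Since G has at least one edge (e.g. 3–4), it is not an edgeless graph, so tw(G) ≥ 1. Combining the bounds, tw(G) = 1.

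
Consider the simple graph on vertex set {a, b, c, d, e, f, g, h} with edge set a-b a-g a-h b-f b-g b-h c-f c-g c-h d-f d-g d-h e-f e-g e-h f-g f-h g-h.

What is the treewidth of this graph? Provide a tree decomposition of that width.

Treewidth 3.
Bags: B1 = {b, f, g, h}  B2 = {a, b, g, h}  B3 = {d, f, g, h}  B4 = {e, f, g, h}  B5 = {c, f, g, h}
Tree: B1–B2, B1–B3, B3–B4, B1–B5

Each bag holds 4 vertices, so the decomposition has width 3, which upper-bounds the treewidth. For the lower bound, the 4 vertices {a, b, g, h} are pairwise adjacent, and any tree decomposition puts a clique entirely inside one bag — forcing width ≥ 3. Hence tw(G) = 3 exactly.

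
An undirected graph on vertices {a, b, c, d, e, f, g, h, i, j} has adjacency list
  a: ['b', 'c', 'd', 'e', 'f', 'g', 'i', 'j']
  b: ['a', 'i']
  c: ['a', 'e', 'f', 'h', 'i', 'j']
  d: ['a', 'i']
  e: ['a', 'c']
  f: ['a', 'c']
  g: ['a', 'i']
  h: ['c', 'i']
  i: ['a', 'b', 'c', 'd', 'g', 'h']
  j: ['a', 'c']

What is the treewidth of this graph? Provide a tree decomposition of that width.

Each bag holds 3 vertices, so the decomposition has width 2, which upper-bounds the treewidth. Conversely, {c, h, i} is a clique of size 3, and the vertices of any clique must share a bag in every tree decomposition; so some bag has ≥ 3 vertices and tw(G) ≥ 2. The upper and lower bounds meet at 2, so that is the treewidth.

Treewidth 2.
Bags: B1 = {c, h, i}  B2 = {a, c, i}  B3 = {a, g, i}  B4 = {a, c, e}  B5 = {a, c, j}  B6 = {a, d, i}  B7 = {a, c, f}  B8 = {a, b, i}
Tree: B1–B2, B2–B3, B2–B4, B2–B5, B2–B6, B2–B7, B3–B8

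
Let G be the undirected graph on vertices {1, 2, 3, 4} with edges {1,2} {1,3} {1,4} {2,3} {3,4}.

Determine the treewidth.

A width-2 tree decomposition is:
Bags: B1 = {1, 2, 3}  B2 = {1, 3, 4}
Tree: B1–B2
The largest bag has 3 vertices, giving width 2; this decomposition certifies tw(G) ≤ 2. On the other hand G contains the 3-clique {1, 2, 3}. A clique must lie in a single bag of any decomposition, so no decomposition can have width below 2. Hence tw(G) = 2 exactly.

2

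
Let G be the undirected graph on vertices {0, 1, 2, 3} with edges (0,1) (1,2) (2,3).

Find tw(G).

A width-1 tree decomposition is:
Bags: B1 = {0, 1}  B2 = {1, 2}  B3 = {2, 3}
Tree: B1–B2, B2–B3
Each bag holds 2 vertices, so the decomposition has width 1, which upper-bounds the treewidth. Any graph with an edge has treewidth ≥ 1, and G has the edge 0–1. Combining the bounds, tw(G) = 1.

1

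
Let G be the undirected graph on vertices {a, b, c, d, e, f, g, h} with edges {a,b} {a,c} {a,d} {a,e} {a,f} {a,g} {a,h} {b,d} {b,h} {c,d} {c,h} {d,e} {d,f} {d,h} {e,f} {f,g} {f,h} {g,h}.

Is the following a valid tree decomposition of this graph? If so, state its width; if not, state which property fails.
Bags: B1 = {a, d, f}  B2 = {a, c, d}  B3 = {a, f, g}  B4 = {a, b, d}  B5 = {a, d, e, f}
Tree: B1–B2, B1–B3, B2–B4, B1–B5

No — vertex h appears in no bag.

A tree decomposition must satisfy three properties: every vertex lies in some bag; for every edge, both endpoints lie together in some bag; and for every vertex, the bags containing it form a connected subtree. Here vertex h appears in no bag, so the decomposition is invalid.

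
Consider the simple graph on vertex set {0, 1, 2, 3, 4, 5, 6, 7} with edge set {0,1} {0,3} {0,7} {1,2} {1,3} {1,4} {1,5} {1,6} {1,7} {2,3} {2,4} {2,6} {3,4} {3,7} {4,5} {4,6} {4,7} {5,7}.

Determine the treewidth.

3

A width-3 tree decomposition is:
Bags: B1 = {1, 2, 3, 4}  B2 = {1, 3, 4, 7}  B3 = {1, 4, 5, 7}  B4 = {1, 2, 4, 6}  B5 = {0, 1, 3, 7}
Tree: B1–B2, B2–B3, B1–B4, B2–B5
Every bag has size at most 4, so the width is 4 − 1 = 3 and tw(G) ≤ 3. On the other hand G contains the 4-clique {0, 1, 3, 7}. A clique must lie in a single bag of any decomposition, so no decomposition can have width below 3. Therefore the treewidth is 3.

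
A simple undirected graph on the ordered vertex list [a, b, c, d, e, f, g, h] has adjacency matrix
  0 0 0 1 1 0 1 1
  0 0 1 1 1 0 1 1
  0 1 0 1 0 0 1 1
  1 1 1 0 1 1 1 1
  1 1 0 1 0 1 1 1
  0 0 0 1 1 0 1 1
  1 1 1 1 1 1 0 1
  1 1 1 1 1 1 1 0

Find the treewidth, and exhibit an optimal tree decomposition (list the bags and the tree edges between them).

Treewidth 4.
One such decomposition:
Bags: B1 = {a, d, e, g, h}  B2 = {d, e, f, g, h}  B3 = {b, d, e, g, h}  B4 = {b, c, d, g, h}
Tree: B1–B2, B2–B3, B3–B4

Each bag holds 5 vertices, so the decomposition has width 4, which upper-bounds the treewidth. Conversely, {d, e, f, g, h} is a clique of size 5, and the vertices of any clique must share a bag in every tree decomposition; so some bag has ≥ 5 vertices and tw(G) ≥ 4. Combining the bounds, tw(G) = 4.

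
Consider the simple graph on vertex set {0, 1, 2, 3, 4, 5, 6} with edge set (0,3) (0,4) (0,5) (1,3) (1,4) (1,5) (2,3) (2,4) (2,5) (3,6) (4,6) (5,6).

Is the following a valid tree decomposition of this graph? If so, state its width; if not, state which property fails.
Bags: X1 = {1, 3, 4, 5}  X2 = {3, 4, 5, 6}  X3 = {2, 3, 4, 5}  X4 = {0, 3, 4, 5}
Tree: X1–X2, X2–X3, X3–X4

Every vertex of G appears in some bag (union = {0, 1, 2, 3, 4, 5, 6}); every edge is covered by a bag; and for each vertex v the set of bags containing v is connected in the bag tree. The decomposition is therefore valid. The largest bag has 4 vertices, so the width is 3.

Yes; width 3.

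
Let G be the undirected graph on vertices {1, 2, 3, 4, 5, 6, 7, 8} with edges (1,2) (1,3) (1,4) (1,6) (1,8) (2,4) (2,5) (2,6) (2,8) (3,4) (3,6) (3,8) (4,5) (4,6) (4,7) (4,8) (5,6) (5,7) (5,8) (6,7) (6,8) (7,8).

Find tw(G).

A width-4 tree decomposition is:
Bags: B1 = {1, 2, 4, 6, 8}  B2 = {1, 3, 4, 6, 8}  B3 = {2, 4, 5, 6, 8}  B4 = {4, 5, 6, 7, 8}
Tree: B1–B2, B1–B3, B3–B4
The largest bag has 5 vertices, giving width 4; this decomposition certifies tw(G) ≤ 4. For the lower bound, the 5 vertices {1, 2, 4, 6, 8} are pairwise adjacent, and any tree decomposition puts a clique entirely inside one bag — forcing width ≥ 4. Combining the bounds, tw(G) = 4.

4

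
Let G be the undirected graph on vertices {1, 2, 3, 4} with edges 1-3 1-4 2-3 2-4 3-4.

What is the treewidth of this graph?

2

A width-2 tree decomposition is:
Bags: B1 = {1, 3, 4}  B2 = {2, 3, 4}
Tree: B1–B2
The largest bag has 3 vertices, giving width 2; this decomposition certifies tw(G) ≤ 2. On the other hand G contains the 3-clique {1, 3, 4}. A clique must lie in a single bag of any decomposition, so no decomposition can have width below 2. Therefore the treewidth is 2.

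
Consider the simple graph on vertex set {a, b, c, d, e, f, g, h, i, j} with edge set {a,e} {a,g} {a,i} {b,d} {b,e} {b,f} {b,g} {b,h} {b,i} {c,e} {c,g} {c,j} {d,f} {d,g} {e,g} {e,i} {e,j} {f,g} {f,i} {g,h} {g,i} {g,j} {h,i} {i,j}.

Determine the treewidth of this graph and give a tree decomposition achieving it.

Each bag holds 4 vertices, so the decomposition has width 3, which upper-bounds the treewidth. Conversely, {b, d, f, g} is a clique of size 4, and the vertices of any clique must share a bag in every tree decomposition; so some bag has ≥ 4 vertices and tw(G) ≥ 3. Combining the bounds, tw(G) = 3.

Treewidth 3.
Bags: B1 = {b, e, g, i}  B2 = {b, f, g, i}  B3 = {e, g, i, j}  B4 = {c, e, g, j}  B5 = {a, e, g, i}  B6 = {b, g, h, i}  B7 = {b, d, f, g}
Tree: B1–B2, B1–B3, B3–B4, B1–B5, B1–B6, B2–B7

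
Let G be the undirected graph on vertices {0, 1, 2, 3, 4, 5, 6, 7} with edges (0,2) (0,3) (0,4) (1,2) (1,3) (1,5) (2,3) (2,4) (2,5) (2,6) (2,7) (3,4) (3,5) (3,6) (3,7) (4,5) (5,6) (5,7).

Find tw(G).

3

A width-3 tree decomposition is:
Bags: B1 = {2, 3, 5, 6}  B2 = {2, 3, 4, 5}  B3 = {2, 3, 5, 7}  B4 = {1, 2, 3, 5}  B5 = {0, 2, 3, 4}
Tree: B1–B2, B1–B3, B3–B4, B2–B5
Each bag holds 4 vertices, so the decomposition has width 3, which upper-bounds the treewidth. On the other hand G contains the 4-clique {0, 2, 3, 4}. A clique must lie in a single bag of any decomposition, so no decomposition can have width below 3. Combining the bounds, tw(G) = 3.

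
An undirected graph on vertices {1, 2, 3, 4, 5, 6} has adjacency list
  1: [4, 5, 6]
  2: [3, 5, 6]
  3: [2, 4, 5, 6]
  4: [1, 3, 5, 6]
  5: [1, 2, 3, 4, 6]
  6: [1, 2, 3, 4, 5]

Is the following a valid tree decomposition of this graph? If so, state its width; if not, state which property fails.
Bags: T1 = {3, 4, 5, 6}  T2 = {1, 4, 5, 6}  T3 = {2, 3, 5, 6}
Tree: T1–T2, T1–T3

Checking the three conditions: (i) the bags cover all of {1, 2, 3, 4, 5, 6}; (ii) for each edge, some bag contains both endpoints; (iii) the bags containing any fixed vertex form a subtree. All hold, so the decomposition is valid with width 4 − 1 = 3.

Yes; width 3.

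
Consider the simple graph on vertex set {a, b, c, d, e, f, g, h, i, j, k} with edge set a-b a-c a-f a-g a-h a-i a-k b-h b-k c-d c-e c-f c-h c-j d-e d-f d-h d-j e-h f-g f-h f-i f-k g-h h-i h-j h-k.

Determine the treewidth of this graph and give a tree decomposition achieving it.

Treewidth 3.
One such decomposition:
Bags: B1 = {c, d, f, h}  B2 = {a, c, f, h}  B3 = {c, d, e, h}  B4 = {a, f, h, i}  B5 = {a, f, h, k}  B6 = {a, f, g, h}  B7 = {c, d, h, j}  B8 = {a, b, h, k}
Tree: B1–B2, B1–B3, B2–B4, B4–B5, B2–B6, B3–B7, B5–B8

Every bag has size at most 4, so the width is 4 − 1 = 3 and tw(G) ≤ 3. On the other hand G contains the 4-clique {c, d, h, j}. A clique must lie in a single bag of any decomposition, so no decomposition can have width below 3. The upper and lower bounds meet at 3, so that is the treewidth.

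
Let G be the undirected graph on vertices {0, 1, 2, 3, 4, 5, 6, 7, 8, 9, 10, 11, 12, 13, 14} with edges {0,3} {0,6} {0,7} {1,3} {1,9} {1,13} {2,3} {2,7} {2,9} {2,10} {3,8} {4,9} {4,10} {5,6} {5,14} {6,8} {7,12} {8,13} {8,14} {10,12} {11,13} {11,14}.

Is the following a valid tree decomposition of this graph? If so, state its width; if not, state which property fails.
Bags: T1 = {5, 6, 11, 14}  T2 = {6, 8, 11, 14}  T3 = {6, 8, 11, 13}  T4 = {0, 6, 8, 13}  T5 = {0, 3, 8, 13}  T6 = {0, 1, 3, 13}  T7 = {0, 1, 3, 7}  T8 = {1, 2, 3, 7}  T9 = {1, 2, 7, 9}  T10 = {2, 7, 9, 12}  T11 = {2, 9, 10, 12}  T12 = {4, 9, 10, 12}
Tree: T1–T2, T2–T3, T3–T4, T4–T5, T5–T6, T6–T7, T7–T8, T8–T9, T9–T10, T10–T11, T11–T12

Yes; width 3.

Checking the three conditions: (i) the bags cover all of {0, 1, 2, 3, 4, 5, 6, 7, 8, 9, 10, 11, 12, 13, 14}; (ii) for each edge, some bag contains both endpoints; (iii) the bags containing any fixed vertex form a subtree. All hold, so the decomposition is valid with width 4 − 1 = 3.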